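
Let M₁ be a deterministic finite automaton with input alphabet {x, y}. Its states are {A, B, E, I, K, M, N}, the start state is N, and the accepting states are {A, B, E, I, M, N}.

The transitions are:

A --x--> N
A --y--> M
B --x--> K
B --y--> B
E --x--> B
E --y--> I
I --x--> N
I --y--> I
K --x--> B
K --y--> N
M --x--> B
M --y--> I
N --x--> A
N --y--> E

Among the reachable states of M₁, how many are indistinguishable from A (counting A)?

Every state is reachable, so we keep all 7.
Initial partition by acceptance: {A,B,E,I,M,N} | {K}.
Split {A,B,E,I,M,N} by δ(·,x) → {A,E,I,M,N} and {B}.
Refine {A,E,I,M,N} on symbol x: members go to different blocks, giving {A,I,N} and {E,M}.
Split {A,I,N} by δ(·,y) → {A,N} and {I}.
The partition is now stable with 5 blocks: {A,N} | {K} | {B} | {E,M} | {I}.
The equivalence class containing A is {A,N}, of size 2.

2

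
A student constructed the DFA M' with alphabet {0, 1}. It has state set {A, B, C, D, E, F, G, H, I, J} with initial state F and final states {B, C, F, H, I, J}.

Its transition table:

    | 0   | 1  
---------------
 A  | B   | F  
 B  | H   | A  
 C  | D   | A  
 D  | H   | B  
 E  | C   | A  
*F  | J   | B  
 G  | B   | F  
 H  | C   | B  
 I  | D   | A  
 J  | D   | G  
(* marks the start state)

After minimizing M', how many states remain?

5

First remove the unreachable states {E,I}; 8 states remain.
Initial partition by acceptance: {B,C,F,H,J} | {A,D,G}.
Split {B,C,F,H,J} by δ(·,0) → {B,F,H} and {C,J}.
Refine {B,F,H} on symbol 0: members go to different blocks, giving {F,H} and {B}.
Refine {A,D,G} on symbol 0: members go to different blocks, giving {A,G} and {D}.
Stable partition: {F,H} | {A,G} | {C,J} | {B} | {D} — 5 equivalence classes.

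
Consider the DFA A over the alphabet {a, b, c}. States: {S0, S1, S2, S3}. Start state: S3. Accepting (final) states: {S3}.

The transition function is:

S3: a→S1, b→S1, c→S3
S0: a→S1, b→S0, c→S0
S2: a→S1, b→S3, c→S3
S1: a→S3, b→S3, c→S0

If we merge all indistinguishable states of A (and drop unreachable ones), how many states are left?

Reachable states from the start: {S0,S1,S3}. Unreachable: {S2} — drop them.
Initial partition by acceptance: {S3} | {S0,S1}.
Refine {S0,S1} on symbol a: members go to different blocks, giving {S0} and {S1}.
Stable partition: {S3} | {S0} | {S1} — 3 equivalence classes.

3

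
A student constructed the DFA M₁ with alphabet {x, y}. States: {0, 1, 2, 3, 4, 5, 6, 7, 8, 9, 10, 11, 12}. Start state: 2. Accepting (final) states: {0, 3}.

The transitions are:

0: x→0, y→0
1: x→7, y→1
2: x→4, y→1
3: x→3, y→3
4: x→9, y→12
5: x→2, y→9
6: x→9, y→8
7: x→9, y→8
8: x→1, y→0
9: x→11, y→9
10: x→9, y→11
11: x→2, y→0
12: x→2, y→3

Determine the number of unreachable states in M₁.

3

No path from 2 leads to 5, 6, 10; the other 10 states are all reachable.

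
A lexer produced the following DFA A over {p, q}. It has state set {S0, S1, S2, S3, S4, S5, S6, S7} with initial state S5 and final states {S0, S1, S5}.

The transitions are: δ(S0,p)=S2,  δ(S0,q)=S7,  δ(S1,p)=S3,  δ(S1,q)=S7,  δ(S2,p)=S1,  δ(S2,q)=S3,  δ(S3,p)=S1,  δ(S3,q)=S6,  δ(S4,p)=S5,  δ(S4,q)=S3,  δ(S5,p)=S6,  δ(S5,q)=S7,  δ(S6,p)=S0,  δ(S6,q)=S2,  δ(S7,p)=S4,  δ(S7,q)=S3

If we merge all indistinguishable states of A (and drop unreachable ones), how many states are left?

3

Every state is reachable, so we keep all 8.
Start with accepting vs non-accepting: {S0,S1,S5} | {S2,S3,S4,S6,S7}.
Refine {S2,S3,S4,S6,S7} on symbol p: members go to different blocks, giving {S2,S3,S4,S6} and {S7}.
The partition is now stable with 3 blocks: {S0,S1,S5} | {S2,S3,S4,S6} | {S7}.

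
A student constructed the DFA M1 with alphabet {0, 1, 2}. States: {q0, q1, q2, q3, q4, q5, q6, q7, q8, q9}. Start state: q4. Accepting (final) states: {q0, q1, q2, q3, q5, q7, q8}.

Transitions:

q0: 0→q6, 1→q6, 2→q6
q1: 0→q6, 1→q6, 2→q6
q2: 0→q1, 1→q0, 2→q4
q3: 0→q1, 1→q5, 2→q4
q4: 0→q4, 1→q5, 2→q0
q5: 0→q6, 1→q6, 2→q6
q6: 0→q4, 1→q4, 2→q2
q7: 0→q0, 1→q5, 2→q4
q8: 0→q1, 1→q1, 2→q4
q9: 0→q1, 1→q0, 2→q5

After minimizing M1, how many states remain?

States {q3,q7,q8,q9} cannot be reached from the start state, so discard them.
P0 = {q0,q1,q2,q5} | {q4,q6}.
On input 0, block {q0,q1,q2,q5} splits into {q0,q1,q5} and {q2}.
Refine {q4,q6} on symbol 1: members go to different blocks, giving {q4} and {q6}.
Stable partition: {q0,q1,q5} | {q4} | {q2} | {q6} — 4 equivalence classes.

4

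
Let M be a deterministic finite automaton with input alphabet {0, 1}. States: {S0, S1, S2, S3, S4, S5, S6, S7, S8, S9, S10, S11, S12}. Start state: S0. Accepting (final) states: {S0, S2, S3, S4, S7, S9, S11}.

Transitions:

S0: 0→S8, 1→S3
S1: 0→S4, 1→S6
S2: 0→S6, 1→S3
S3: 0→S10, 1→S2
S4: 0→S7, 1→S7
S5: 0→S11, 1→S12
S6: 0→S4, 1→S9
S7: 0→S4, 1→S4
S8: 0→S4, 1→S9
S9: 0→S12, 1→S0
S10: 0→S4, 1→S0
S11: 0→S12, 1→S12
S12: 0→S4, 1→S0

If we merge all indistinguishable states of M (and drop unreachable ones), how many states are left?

First remove the unreachable states {S1,S5,S11}; 10 states remain.
P0 = {S0,S2,S3,S4,S7,S9} | {S6,S8,S10,S12}.
On input 0, block {S0,S2,S3,S4,S7,S9} splits into {S0,S2,S3,S9} and {S4,S7}.
The partition is now stable with 3 blocks: {S0,S2,S3,S9} | {S6,S8,S10,S12} | {S4,S7}.

3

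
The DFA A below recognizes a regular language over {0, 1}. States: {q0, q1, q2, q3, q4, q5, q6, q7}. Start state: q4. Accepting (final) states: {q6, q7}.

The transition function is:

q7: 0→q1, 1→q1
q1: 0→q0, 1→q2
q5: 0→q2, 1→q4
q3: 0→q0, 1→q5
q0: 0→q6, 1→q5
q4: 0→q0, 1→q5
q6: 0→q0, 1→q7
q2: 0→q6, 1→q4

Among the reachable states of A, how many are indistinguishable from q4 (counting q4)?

States {q3} cannot be reached from the start state, so discard them.
P0 = {q6,q7} | {q0,q1,q2,q4,q5}.
Split {q6,q7} by δ(·,1) → {q6} and {q7}.
Split {q0,q1,q2,q4,q5} by δ(·,0) → {q1,q4,q5} and {q0,q2}.
Split {q1,q4,q5} by δ(·,1) → {q4,q5} and {q1}.
Stable partition: {q6} | {q4,q5} | {q7} | {q0,q2} | {q1} — 5 equivalence classes.
State q4 belongs to the block {q4,q5}, which has 2 states.

2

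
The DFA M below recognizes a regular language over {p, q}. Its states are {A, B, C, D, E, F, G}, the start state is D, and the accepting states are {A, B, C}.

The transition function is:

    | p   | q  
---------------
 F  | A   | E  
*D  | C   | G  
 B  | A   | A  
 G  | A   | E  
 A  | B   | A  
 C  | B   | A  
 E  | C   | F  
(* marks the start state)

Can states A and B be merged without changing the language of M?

Yes

Start with accepting vs non-accepting: {A,B,C} | {D,E,F,G}.
The partition is now stable with 2 blocks: {A,B,C} | {D,E,F,G}.
A and B lie in the same block of the stable partition, so they are equivalent — no string distinguishes them.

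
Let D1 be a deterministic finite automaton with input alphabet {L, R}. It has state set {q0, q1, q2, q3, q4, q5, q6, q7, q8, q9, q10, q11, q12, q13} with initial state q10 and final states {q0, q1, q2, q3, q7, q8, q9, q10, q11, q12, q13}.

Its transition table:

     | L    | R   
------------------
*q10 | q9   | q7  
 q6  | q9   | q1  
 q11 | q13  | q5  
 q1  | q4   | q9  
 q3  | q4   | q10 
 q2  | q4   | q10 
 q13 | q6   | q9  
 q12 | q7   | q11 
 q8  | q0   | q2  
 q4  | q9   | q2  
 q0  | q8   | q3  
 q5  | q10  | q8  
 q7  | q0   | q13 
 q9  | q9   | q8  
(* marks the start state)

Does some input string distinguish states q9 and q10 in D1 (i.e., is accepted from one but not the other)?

No

States {q5,q11,q12} cannot be reached from the start state, so discard them.
Initial partition by acceptance: {q0,q1,q2,q3,q7,q8,q9,q10,q13} | {q4,q6}.
On input L, block {q0,q1,q2,q3,q7,q8,q9,q10,q13} splits into {q0,q7,q8,q9,q10} and {q1,q2,q3,q13}.
Refine {q0,q7,q8,q9,q10} on symbol R: members go to different blocks, giving {q0,q7,q8} and {q9,q10}.
Stable partition: {q0,q7,q8} | {q4,q6} | {q1,q2,q3,q13} | {q9,q10} — 4 equivalence classes.
q9 and q10 lie in the same block of the stable partition, so they are equivalent — no string distinguishes them.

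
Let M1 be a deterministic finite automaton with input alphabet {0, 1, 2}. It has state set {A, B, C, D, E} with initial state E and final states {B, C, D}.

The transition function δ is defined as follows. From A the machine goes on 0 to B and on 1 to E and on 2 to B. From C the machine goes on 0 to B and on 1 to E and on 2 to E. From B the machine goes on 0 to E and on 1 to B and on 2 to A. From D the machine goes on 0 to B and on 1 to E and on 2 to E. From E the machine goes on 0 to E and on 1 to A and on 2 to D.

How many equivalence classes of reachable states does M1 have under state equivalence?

First remove the unreachable states {C}; 4 states remain.
Start with accepting vs non-accepting: {B,D} | {A,E}.
Split {B,D} by δ(·,0) → {B} and {D}.
Refine {A,E} on symbol 0: members go to different blocks, giving {A} and {E}.
Stable partition: {B} | {A} | {D} | {E} — 4 equivalence classes.

4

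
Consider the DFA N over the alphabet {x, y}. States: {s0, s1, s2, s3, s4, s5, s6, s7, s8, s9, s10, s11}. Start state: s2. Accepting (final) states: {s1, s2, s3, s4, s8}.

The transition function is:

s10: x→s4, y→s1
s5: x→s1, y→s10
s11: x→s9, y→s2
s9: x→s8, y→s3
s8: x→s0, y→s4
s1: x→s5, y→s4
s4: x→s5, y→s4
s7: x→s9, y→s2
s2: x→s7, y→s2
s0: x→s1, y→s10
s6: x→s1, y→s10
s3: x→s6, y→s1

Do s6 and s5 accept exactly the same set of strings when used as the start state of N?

Yes

States {s11} cannot be reached from the start state, so discard them.
P0 = {s1,s2,s3,s4,s8} | {s0,s5,s6,s7,s9,s10}.
On input x, block {s0,s5,s6,s7,s9,s10} splits into {s0,s5,s6,s9,s10} and {s7}.
On input x, block {s1,s2,s3,s4,s8} splits into {s1,s3,s4,s8} and {s2}.
Split {s0,s5,s6,s9,s10} by δ(·,y) → {s0,s5,s6} and {s9,s10}.
Stable partition: {s1,s3,s4,s8} | {s0,s5,s6} | {s7} | {s2} | {s9,s10} — 5 equivalence classes.
s6 and s5 lie in the same block of the stable partition, so they are equivalent — no string distinguishes them.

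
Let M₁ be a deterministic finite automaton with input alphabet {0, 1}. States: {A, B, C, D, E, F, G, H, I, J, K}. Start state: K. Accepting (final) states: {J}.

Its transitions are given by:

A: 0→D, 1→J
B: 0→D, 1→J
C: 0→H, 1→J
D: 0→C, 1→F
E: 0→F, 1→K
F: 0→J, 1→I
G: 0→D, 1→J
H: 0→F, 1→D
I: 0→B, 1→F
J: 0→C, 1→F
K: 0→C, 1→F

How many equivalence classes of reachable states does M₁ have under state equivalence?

7

Reachable states from the start: {B,C,D,F,H,I,J,K}. Unreachable: {A,E,G} — drop them.
Start with accepting vs non-accepting: {J} | {B,C,D,F,H,I,K}.
Split {B,C,D,F,H,I,K} by δ(·,0) → {B,C,D,H,I,K} and {F}.
Split {B,C,D,H,I,K} by δ(·,0) → {B,C,D,I,K} and {H}.
Refine {B,C,D,I,K} on symbol 0: members go to different blocks, giving {B,D,I,K} and {C}.
Refine {B,D,I,K} on symbol 0: members go to different blocks, giving {B,I} and {D,K}.
Split {B,I} by δ(·,0) → {B} and {I}.
The partition is now stable with 7 blocks: {J} | {B} | {F} | {H} | {C} | {D,K} | {I}.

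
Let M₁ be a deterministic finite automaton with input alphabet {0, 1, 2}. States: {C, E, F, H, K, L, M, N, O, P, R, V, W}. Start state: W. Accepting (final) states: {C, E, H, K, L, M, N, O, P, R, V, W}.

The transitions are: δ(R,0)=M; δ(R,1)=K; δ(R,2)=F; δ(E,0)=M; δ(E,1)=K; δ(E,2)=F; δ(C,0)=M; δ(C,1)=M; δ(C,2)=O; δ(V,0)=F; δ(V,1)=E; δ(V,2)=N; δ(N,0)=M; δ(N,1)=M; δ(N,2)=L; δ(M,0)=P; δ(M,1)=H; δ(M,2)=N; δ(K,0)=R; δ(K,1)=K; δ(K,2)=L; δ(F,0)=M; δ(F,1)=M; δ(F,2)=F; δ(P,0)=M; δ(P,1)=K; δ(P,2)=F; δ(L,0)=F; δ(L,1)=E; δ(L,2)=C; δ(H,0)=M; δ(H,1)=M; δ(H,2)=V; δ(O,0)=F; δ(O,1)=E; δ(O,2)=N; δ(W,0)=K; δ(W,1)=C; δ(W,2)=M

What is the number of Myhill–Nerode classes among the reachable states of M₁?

All states are reachable from the start state.
Start with accepting vs non-accepting: {C,E,H,K,L,M,N,O,P,R,V,W} | {F}.
Refine {C,E,H,K,L,M,N,O,P,R,V,W} on symbol 0: members go to different blocks, giving {C,E,H,K,M,N,P,R,W} and {L,O,V}.
Refine {C,E,H,K,M,N,P,R,W} on symbol 2: members go to different blocks, giving {C,H,K,N} and {E,P,R} and {M,W}.
Refine {C,H,K,N} on symbol 0: members go to different blocks, giving {C,H,N} and {K}.
Split {M,W} by δ(·,0) → {W} and {M}.
The partition is now stable with 7 blocks: {C,H,N} | {F} | {L,O,V} | {E,P,R} | {W} | {K} | {M}.

7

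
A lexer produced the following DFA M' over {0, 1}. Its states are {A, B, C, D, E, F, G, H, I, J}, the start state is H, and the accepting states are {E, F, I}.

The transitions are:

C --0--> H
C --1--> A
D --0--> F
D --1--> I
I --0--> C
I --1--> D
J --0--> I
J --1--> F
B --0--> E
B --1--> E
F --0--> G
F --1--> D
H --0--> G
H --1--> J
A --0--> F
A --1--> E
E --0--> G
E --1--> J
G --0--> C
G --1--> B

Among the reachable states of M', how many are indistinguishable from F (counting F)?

3

Every state is reachable, so we keep all 10.
Start with accepting vs non-accepting: {E,F,I} | {A,B,C,D,G,H,J}.
Refine {A,B,C,D,G,H,J} on symbol 0: members go to different blocks, giving {A,B,D,J} and {C,G,H}.
Stable partition: {E,F,I} | {A,B,D,J} | {C,G,H} — 3 equivalence classes.
The equivalence class containing F is {E,F,I}, of size 3.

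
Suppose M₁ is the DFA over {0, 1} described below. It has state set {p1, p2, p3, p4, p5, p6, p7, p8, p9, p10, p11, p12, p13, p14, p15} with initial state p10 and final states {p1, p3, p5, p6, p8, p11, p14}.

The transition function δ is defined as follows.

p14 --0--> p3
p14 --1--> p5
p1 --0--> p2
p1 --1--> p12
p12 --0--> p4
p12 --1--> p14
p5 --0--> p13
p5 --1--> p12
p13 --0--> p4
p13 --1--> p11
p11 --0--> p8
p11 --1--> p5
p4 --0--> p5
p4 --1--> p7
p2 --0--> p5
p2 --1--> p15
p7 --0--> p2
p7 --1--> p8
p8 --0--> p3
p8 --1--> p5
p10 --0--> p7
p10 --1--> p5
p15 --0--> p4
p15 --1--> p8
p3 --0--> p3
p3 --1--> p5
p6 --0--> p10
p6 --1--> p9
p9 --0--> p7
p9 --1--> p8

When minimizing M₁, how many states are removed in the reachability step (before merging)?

3

No path from p10 leads to p1, p6, p9; the other 12 states are all reachable.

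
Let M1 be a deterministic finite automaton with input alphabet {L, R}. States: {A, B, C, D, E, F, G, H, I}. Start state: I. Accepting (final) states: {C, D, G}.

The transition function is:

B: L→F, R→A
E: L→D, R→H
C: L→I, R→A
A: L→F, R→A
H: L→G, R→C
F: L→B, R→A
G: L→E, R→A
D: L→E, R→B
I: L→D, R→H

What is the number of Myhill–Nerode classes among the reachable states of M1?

4

Start with accepting vs non-accepting: {C,D,G} | {A,B,E,F,H,I}.
Refine {A,B,E,F,H,I} on symbol L: members go to different blocks, giving {A,B,F} and {E,H,I}.
On input R, block {E,H,I} splits into {E,I} and {H}.
No further refinement is possible. Final partition (4 blocks): {C,D,G} | {A,B,F} | {E,I} | {H}.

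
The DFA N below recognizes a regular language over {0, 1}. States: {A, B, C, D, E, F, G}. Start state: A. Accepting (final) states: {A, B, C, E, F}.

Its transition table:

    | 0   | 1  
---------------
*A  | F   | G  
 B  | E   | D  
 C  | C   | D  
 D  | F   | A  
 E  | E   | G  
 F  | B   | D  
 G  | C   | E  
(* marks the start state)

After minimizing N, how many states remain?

Start with accepting vs non-accepting: {A,B,C,E,F} | {D,G}.
No further refinement is possible. Final partition (2 blocks): {A,B,C,E,F} | {D,G}.

2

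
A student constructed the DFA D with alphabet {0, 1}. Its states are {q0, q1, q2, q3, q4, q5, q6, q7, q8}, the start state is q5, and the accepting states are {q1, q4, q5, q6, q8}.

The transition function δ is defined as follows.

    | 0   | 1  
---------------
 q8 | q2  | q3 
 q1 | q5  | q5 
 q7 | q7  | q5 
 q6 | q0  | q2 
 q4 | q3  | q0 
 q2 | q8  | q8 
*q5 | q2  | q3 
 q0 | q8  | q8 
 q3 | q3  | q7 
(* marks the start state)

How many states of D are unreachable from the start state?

No path from q5 leads to q0, q1, q4, q6; the other 5 states are all reachable.

4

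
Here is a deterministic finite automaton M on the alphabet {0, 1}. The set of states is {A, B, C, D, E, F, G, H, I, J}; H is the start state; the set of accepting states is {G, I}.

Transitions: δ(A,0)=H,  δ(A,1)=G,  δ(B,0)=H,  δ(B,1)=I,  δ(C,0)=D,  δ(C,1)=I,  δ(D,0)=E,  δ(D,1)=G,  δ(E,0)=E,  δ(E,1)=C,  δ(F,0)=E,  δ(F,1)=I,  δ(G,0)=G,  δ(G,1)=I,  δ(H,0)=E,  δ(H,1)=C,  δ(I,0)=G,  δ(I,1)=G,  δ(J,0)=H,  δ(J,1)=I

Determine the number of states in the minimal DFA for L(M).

4

First remove the unreachable states {A,B,F,J}; 6 states remain.
Initial partition by acceptance: {G,I} | {C,D,E,H}.
On input 1, block {C,D,E,H} splits into {C,D} and {E,H}.
On input 0, block {C,D} splits into {C} and {D}.
Stable partition: {G,I} | {C} | {E,H} | {D} — 4 equivalence classes.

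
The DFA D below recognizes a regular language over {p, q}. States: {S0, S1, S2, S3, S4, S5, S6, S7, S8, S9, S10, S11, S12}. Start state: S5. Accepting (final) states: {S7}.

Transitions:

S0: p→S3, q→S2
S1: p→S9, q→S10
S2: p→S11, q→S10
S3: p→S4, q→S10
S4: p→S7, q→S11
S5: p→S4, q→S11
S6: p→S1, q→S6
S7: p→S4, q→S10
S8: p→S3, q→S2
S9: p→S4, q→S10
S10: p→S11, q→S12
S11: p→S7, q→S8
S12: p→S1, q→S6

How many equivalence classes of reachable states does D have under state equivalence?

States {S0} cannot be reached from the start state, so discard them.
Initial partition by acceptance: {S7} | {S1,S2,S3,S4,S5,S6,S8,S9,S10,S11,S12}.
Refine {S1,S2,S3,S4,S5,S6,S8,S9,S10,S11,S12} on symbol p: members go to different blocks, giving {S1,S2,S3,S5,S6,S8,S9,S10,S12} and {S4,S11}.
On input p, block {S1,S2,S3,S5,S6,S8,S9,S10,S12} splits into {S2,S3,S5,S9,S10} and {S1,S6,S8,S12}.
Refine {S2,S3,S5,S9,S10} on symbol q: members go to different blocks, giving {S2,S3,S9} and {S5} and {S10}.
Refine {S4,S11} on symbol q: members go to different blocks, giving {S4} and {S11}.
On input p, block {S2,S3,S9} splits into {S3,S9} and {S2}.
On input p, block {S1,S6,S8,S12} splits into {S1,S8} and {S6,S12}.
Split {S1,S8} by δ(·,q) → {S1} and {S8}.
No further refinement is possible. Final partition (10 blocks): {S7} | {S3,S9} | {S4} | {S1} | {S5} | {S10} | {S11} | {S2} | {S6,S12} | {S8}.

10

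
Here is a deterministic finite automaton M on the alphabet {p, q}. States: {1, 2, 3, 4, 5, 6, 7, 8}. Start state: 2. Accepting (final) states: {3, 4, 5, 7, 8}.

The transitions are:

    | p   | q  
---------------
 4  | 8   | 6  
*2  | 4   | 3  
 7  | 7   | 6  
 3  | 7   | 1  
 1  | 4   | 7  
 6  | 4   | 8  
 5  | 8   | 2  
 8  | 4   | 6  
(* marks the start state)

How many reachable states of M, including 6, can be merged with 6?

States {5} cannot be reached from the start state, so discard them.
Initial partition by acceptance: {3,4,7,8} | {1,2,6}.
No further refinement is possible. Final partition (2 blocks): {3,4,7,8} | {1,2,6}.
State 6 belongs to the block {1,2,6}, which has 3 states.

3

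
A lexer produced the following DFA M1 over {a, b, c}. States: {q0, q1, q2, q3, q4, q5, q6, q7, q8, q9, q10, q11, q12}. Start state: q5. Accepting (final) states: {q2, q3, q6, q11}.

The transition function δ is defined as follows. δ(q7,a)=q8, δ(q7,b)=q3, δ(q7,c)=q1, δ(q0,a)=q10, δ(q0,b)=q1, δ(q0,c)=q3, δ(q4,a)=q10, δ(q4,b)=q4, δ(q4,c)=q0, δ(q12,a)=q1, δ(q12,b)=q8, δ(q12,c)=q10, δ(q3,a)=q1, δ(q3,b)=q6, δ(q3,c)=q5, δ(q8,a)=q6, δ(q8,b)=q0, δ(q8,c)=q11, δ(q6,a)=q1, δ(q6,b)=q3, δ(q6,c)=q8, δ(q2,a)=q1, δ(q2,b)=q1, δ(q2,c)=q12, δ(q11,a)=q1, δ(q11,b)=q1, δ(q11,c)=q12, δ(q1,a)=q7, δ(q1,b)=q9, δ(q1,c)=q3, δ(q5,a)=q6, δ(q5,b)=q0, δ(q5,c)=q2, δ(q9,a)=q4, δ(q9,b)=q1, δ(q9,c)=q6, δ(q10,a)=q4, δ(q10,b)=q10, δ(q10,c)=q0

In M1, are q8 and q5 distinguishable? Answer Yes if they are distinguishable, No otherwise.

Start with accepting vs non-accepting: {q2,q3,q6,q11} | {q0,q1,q4,q5,q7,q8,q9,q10,q12}.
Refine {q2,q3,q6,q11} on symbol b: members go to different blocks, giving {q2,q11} and {q3,q6}.
On input a, block {q0,q1,q4,q5,q7,q8,q9,q10,q12} splits into {q0,q1,q4,q7,q9,q10,q12} and {q5,q8}.
Refine {q0,q1,q4,q7,q9,q10,q12} on symbol a: members go to different blocks, giving {q0,q1,q4,q9,q10,q12} and {q7}.
On input a, block {q0,q1,q4,q9,q10,q12} splits into {q0,q4,q9,q10,q12} and {q1}.
Refine {q0,q4,q9,q10,q12} on symbol a: members go to different blocks, giving {q0,q4,q9,q10} and {q12}.
On input b, block {q0,q4,q9,q10} splits into {q0,q9} and {q4,q10}.
Stable partition: {q2,q11} | {q0,q9} | {q3,q6} | {q5,q8} | {q7} | {q1} | {q12} | {q4,q10} — 8 equivalence classes.
q8 and q5 lie in the same block of the stable partition, so they are equivalent — no string distinguishes them.

No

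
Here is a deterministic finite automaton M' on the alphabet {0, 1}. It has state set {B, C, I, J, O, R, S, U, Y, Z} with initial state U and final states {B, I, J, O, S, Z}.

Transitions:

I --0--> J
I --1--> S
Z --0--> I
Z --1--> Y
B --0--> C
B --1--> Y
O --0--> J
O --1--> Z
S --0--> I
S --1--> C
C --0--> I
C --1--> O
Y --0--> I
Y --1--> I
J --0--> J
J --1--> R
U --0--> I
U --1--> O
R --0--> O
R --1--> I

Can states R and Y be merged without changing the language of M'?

States {B} cannot be reached from the start state, so discard them.
Start with accepting vs non-accepting: {I,J,O,S,Z} | {C,R,U,Y}.
Refine {I,J,O,S,Z} on symbol 1: members go to different blocks, giving {J,S,Z} and {I,O}.
Refine {J,S,Z} on symbol 0: members go to different blocks, giving {S,Z} and {J}.
No further refinement is possible. Final partition (4 blocks): {S,Z} | {C,R,U,Y} | {I,O} | {J}.
R and Y lie in the same block of the stable partition, so they are equivalent — no string distinguishes them.

Yes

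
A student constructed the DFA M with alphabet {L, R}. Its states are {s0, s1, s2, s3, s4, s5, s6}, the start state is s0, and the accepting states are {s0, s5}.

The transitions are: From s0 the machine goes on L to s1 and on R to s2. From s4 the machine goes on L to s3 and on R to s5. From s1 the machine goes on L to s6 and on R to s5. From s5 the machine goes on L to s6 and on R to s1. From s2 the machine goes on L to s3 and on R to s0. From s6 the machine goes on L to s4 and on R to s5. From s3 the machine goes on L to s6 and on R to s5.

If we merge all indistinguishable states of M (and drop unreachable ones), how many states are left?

All states are reachable from the start state.
Initial partition by acceptance: {s0,s5} | {s1,s2,s3,s4,s6}.
No further refinement is possible. Final partition (2 blocks): {s0,s5} | {s1,s2,s3,s4,s6}.

2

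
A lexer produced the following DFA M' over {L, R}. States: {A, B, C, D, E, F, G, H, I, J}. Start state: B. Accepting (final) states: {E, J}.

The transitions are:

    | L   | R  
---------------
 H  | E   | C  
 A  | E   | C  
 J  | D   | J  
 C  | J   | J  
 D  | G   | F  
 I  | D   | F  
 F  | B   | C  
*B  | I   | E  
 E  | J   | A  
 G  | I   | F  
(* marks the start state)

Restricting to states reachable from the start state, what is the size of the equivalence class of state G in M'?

3

First remove the unreachable states {H}; 9 states remain.
Initial partition by acceptance: {E,J} | {A,B,C,D,F,G,I}.
Split {E,J} by δ(·,L) → {E} and {J}.
Refine {A,B,C,D,F,G,I} on symbol L: members go to different blocks, giving {B,D,F,G,I} and {A} and {C}.
Split {B,D,F,G,I} by δ(·,R) → {D,G,I} and {B} and {F}.
The partition is now stable with 7 blocks: {E} | {D,G,I} | {J} | {A} | {C} | {B} | {F}.
The equivalence class containing G is {D,G,I}, of size 3.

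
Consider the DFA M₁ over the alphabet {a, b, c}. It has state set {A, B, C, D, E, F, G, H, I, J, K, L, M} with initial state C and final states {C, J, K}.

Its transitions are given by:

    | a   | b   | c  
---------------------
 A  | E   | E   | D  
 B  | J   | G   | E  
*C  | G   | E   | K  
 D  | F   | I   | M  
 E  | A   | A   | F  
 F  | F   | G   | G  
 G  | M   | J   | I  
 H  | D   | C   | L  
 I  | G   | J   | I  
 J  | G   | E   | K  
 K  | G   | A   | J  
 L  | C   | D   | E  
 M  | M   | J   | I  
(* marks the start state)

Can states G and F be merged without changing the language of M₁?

States {B,H,L} cannot be reached from the start state, so discard them.
Start with accepting vs non-accepting: {C,J,K} | {A,D,E,F,G,I,M}.
Split {A,D,E,F,G,I,M} by δ(·,b) → {A,D,E,F} and {G,I,M}.
Split {A,D,E,F} by δ(·,b) → {A,E} and {D,F}.
Stable partition: {C,J,K} | {A,E} | {G,I,M} | {D,F} — 4 equivalence classes.
G and F end up in different blocks, so they are distinguishable. For instance, the string 'b' is accepted from only G.

No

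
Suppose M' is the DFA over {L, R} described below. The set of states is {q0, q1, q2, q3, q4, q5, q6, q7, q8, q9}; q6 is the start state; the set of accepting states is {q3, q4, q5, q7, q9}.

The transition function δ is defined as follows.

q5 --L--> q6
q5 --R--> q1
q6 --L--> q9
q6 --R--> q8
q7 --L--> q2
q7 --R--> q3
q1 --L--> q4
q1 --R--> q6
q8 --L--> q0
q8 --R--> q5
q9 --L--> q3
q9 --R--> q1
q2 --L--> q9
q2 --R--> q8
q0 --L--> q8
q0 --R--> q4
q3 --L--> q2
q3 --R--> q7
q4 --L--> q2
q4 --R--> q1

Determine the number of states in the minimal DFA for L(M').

6

Start with accepting vs non-accepting: {q3,q4,q5,q7,q9} | {q0,q1,q2,q6,q8}.
Refine {q3,q4,q5,q7,q9} on symbol L: members go to different blocks, giving {q3,q4,q5,q7} and {q9}.
Split {q3,q4,q5,q7} by δ(·,R) → {q3,q7} and {q4,q5}.
Split {q0,q1,q2,q6,q8} by δ(·,L) → {q0,q8} and {q2,q6} and {q1}.
The partition is now stable with 6 blocks: {q3,q7} | {q0,q8} | {q9} | {q4,q5} | {q2,q6} | {q1}.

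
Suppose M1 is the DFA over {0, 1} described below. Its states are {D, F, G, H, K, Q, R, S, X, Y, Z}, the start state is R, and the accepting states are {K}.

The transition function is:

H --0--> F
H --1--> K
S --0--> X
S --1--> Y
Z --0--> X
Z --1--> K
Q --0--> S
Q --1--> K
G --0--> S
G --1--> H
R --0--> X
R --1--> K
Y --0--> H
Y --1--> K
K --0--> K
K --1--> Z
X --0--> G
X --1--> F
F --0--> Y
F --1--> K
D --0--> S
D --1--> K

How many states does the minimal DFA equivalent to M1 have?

States {D,Q} cannot be reached from the start state, so discard them.
P0 = {K} | {F,G,H,R,S,X,Y,Z}.
Refine {F,G,H,R,S,X,Y,Z} on symbol 1: members go to different blocks, giving {F,H,R,Y,Z} and {G,S,X}.
Split {F,H,R,Y,Z} by δ(·,0) → {F,H,Y} and {R,Z}.
No further refinement is possible. Final partition (4 blocks): {K} | {F,H,Y} | {G,S,X} | {R,Z}.

4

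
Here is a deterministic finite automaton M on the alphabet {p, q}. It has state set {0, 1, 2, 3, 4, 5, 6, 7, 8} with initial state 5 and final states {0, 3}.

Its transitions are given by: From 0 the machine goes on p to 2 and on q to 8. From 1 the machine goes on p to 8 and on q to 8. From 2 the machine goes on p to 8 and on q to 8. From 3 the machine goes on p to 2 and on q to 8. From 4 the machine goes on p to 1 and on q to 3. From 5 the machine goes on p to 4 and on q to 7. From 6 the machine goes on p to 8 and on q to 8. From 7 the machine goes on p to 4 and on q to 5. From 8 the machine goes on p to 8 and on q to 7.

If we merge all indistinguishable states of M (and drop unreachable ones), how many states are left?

First remove the unreachable states {0,6}; 7 states remain.
P0 = {3} | {1,2,4,5,7,8}.
Split {1,2,4,5,7,8} by δ(·,q) → {1,2,5,7,8} and {4}.
On input p, block {1,2,5,7,8} splits into {1,2,8} and {5,7}.
Split {1,2,8} by δ(·,q) → {1,2} and {8}.
The partition is now stable with 5 blocks: {3} | {1,2} | {4} | {5,7} | {8}.

5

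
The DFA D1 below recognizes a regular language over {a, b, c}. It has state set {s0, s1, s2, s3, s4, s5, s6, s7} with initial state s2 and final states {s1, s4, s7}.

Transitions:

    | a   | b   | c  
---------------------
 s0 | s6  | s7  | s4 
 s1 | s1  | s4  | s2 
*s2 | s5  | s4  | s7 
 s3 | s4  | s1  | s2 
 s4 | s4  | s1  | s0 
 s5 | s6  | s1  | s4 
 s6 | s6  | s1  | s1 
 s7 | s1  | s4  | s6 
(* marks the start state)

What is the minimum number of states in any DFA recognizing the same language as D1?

States {s3} cannot be reached from the start state, so discard them.
Start with accepting vs non-accepting: {s1,s4,s7} | {s0,s2,s5,s6}.
Stable partition: {s1,s4,s7} | {s0,s2,s5,s6} — 2 equivalence classes.

2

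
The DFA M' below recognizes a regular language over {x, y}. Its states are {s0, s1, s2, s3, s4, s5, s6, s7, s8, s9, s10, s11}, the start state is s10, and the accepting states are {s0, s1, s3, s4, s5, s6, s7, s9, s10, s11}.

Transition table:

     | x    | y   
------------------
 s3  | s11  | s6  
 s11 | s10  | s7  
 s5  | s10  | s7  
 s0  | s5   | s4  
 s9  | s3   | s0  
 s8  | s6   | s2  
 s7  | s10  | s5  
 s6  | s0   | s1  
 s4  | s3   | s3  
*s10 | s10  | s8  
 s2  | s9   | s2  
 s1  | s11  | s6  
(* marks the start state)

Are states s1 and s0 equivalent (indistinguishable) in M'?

Yes

Every state is reachable, so we keep all 12.
Start with accepting vs non-accepting: {s0,s1,s3,s4,s5,s6,s7,s9,s10,s11} | {s2,s8}.
Refine {s0,s1,s3,s4,s5,s6,s7,s9,s10,s11} on symbol y: members go to different blocks, giving {s0,s1,s3,s4,s5,s6,s7,s9,s11} and {s10}.
Refine {s0,s1,s3,s4,s5,s6,s7,s9,s11} on symbol x: members go to different blocks, giving {s0,s1,s3,s4,s6,s9} and {s5,s7,s11}.
Split {s0,s1,s3,s4,s6,s9} by δ(·,x) → {s0,s1,s3} and {s4,s6,s9}.
Stable partition: {s0,s1,s3} | {s2,s8} | {s10} | {s5,s7,s11} | {s4,s6,s9} — 5 equivalence classes.
s1 and s0 lie in the same block of the stable partition, so they are equivalent — no string distinguishes them.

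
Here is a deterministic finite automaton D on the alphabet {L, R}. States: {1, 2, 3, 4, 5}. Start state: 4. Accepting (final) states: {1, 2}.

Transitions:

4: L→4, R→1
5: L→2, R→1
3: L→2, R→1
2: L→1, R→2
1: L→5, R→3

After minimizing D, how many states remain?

4

Every state is reachable, so we keep all 5.
P0 = {1,2} | {3,4,5}.
On input L, block {1,2} splits into {1} and {2}.
Refine {3,4,5} on symbol L: members go to different blocks, giving {3,5} and {4}.
No further refinement is possible. Final partition (4 blocks): {1} | {3,5} | {2} | {4}.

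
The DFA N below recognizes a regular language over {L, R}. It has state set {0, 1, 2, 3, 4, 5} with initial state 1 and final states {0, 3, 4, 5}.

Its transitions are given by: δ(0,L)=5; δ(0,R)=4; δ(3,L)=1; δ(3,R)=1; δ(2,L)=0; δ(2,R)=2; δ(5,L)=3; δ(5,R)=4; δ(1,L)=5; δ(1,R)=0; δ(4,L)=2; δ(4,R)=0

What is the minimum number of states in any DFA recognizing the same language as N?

6

Initial partition by acceptance: {0,3,4,5} | {1,2}.
On input L, block {0,3,4,5} splits into {0,5} and {3,4}.
On input L, block {0,5} splits into {0} and {5}.
Refine {1,2} on symbol L: members go to different blocks, giving {1} and {2}.
On input L, block {3,4} splits into {3} and {4}.
The partition is now stable with 6 blocks: {0} | {1} | {3} | {5} | {2} | {4}.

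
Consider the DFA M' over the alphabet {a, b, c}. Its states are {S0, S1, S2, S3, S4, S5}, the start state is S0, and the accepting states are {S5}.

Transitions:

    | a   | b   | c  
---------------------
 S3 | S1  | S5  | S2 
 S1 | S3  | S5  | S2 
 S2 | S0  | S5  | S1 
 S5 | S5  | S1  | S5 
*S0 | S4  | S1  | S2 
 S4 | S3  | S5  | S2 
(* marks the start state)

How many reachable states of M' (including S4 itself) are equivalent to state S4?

Every state is reachable, so we keep all 6.
Initial partition by acceptance: {S5} | {S0,S1,S2,S3,S4}.
Refine {S0,S1,S2,S3,S4} on symbol b: members go to different blocks, giving {S1,S2,S3,S4} and {S0}.
Refine {S1,S2,S3,S4} on symbol a: members go to different blocks, giving {S1,S3,S4} and {S2}.
Stable partition: {S5} | {S1,S3,S4} | {S0} | {S2} — 4 equivalence classes.
The equivalence class containing S4 is {S1,S3,S4}, of size 3.

3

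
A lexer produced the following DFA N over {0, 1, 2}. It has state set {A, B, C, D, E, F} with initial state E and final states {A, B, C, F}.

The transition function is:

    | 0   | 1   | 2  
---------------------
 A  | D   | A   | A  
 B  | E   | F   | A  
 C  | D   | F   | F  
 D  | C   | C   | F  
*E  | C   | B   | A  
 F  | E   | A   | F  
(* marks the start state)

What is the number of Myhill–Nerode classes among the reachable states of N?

All states are reachable from the start state.
Start with accepting vs non-accepting: {A,B,C,F} | {D,E}.
No further refinement is possible. Final partition (2 blocks): {A,B,C,F} | {D,E}.

2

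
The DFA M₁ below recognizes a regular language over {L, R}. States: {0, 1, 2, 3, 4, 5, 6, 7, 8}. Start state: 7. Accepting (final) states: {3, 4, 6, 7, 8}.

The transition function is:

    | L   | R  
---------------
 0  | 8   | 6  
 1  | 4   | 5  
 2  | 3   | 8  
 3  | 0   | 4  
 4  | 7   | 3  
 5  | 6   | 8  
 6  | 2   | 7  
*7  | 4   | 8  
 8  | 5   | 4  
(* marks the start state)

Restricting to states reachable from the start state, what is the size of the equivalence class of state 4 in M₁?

Reachable states from the start: {0,2,3,4,5,6,7,8}. Unreachable: {1} — drop them.
Start with accepting vs non-accepting: {3,4,6,7,8} | {0,2,5}.
On input L, block {3,4,6,7,8} splits into {3,6,8} and {4,7}.
The partition is now stable with 3 blocks: {3,6,8} | {0,2,5} | {4,7}.
The equivalence class containing 4 is {4,7}, of size 2.

2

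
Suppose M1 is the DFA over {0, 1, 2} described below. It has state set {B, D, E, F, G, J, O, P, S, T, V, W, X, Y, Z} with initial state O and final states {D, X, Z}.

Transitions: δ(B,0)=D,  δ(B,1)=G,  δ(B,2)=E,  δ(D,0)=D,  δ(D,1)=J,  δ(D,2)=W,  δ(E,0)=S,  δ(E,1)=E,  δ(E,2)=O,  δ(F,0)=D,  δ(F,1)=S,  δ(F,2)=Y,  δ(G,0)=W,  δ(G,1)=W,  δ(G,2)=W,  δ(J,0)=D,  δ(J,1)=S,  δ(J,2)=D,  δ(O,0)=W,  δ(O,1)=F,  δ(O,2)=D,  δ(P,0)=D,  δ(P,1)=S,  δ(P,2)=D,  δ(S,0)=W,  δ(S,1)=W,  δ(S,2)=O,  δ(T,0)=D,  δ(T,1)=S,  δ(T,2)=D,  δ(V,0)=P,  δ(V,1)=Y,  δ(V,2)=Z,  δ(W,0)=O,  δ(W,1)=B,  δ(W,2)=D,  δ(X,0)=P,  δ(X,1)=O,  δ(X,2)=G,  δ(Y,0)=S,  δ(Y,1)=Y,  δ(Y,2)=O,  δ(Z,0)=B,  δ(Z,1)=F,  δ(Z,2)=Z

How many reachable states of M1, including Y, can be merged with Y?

States {P,T,V,X,Z} cannot be reached from the start state, so discard them.
P0 = {D} | {B,E,F,G,J,O,S,W,Y}.
On input 0, block {B,E,F,G,J,O,S,W,Y} splits into {E,G,O,S,W,Y} and {B,F,J}.
Refine {E,G,O,S,W,Y} on symbol 1: members go to different blocks, giving {E,G,S,Y} and {O,W}.
Refine {E,G,S,Y} on symbol 0: members go to different blocks, giving {G,S} and {E,Y}.
Split {B,F,J} by δ(·,2) → {B,F} and {J}.
No further refinement is possible. Final partition (6 blocks): {D} | {G,S} | {B,F} | {O,W} | {E,Y} | {J}.
The equivalence class containing Y is {E,Y}, of size 2.

2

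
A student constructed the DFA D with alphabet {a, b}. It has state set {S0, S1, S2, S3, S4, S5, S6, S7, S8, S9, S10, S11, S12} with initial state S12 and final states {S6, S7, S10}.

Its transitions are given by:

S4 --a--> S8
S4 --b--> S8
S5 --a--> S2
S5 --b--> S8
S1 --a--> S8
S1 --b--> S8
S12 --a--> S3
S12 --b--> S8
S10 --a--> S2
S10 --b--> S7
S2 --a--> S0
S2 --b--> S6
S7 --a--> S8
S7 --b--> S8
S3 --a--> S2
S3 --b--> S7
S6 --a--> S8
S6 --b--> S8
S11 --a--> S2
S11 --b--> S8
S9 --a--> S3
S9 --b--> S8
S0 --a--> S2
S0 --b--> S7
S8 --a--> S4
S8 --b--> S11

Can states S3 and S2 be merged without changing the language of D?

First remove the unreachable states {S1,S5,S9,S10}; 9 states remain.
Start with accepting vs non-accepting: {S6,S7} | {S0,S2,S3,S4,S8,S11,S12}.
Refine {S0,S2,S3,S4,S8,S11,S12} on symbol b: members go to different blocks, giving {S4,S8,S11,S12} and {S0,S2,S3}.
Refine {S4,S8,S11,S12} on symbol a: members go to different blocks, giving {S4,S8} and {S11,S12}.
On input b, block {S4,S8} splits into {S4} and {S8}.
No further refinement is possible. Final partition (5 blocks): {S6,S7} | {S4} | {S0,S2,S3} | {S11,S12} | {S8}.
S3 and S2 lie in the same block of the stable partition, so they are equivalent — no string distinguishes them.

Yes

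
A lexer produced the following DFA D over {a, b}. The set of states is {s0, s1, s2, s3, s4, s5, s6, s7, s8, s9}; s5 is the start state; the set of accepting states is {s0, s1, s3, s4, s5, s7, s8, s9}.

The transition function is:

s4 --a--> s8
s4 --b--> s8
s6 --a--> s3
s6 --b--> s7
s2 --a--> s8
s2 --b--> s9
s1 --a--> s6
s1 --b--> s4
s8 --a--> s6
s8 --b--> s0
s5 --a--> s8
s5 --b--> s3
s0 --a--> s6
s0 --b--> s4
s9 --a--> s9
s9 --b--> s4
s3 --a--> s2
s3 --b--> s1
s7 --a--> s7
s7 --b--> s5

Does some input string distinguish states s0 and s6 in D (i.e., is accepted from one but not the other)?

Start with accepting vs non-accepting: {s0,s1,s3,s4,s5,s7,s8,s9} | {s2,s6}.
On input a, block {s0,s1,s3,s4,s5,s7,s8,s9} splits into {s0,s1,s3,s8} and {s4,s5,s7,s9}.
Split {s0,s1,s3,s8} by δ(·,b) → {s0,s1} and {s3,s8}.
On input a, block {s4,s5,s7,s9} splits into {s4,s5} and {s7,s9}.
The partition is now stable with 5 blocks: {s0,s1} | {s2,s6} | {s4,s5} | {s3,s8} | {s7,s9}.
s0 and s6 end up in different blocks, so they are distinguishable. For instance, the string 'ε' is accepted from only s0.

Yes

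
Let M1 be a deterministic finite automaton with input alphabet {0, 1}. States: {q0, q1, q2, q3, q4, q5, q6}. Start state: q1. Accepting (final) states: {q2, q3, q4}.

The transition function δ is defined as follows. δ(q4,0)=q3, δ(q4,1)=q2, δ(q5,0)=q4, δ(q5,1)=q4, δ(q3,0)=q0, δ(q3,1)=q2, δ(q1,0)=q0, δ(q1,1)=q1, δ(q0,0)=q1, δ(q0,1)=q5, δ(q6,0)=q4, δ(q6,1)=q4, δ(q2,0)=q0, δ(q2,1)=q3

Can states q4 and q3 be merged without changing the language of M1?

No

States {q6} cannot be reached from the start state, so discard them.
P0 = {q2,q3,q4} | {q0,q1,q5}.
On input 0, block {q2,q3,q4} splits into {q2,q3} and {q4}.
Split {q0,q1,q5} by δ(·,0) → {q0,q1} and {q5}.
Refine {q0,q1} on symbol 1: members go to different blocks, giving {q0} and {q1}.
The partition is now stable with 5 blocks: {q2,q3} | {q0} | {q4} | {q5} | {q1}.
q4 and q3 end up in different blocks, so they are distinguishable. For instance, the string '0' is accepted from only q4.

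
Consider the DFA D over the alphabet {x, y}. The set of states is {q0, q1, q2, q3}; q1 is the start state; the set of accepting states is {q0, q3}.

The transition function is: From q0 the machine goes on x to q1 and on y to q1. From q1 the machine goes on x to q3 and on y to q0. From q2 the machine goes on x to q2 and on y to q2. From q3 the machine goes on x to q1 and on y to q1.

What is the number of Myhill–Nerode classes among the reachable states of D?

States {q2} cannot be reached from the start state, so discard them.
Start with accepting vs non-accepting: {q0,q3} | {q1}.
No further refinement is possible. Final partition (2 blocks): {q0,q3} | {q1}.

2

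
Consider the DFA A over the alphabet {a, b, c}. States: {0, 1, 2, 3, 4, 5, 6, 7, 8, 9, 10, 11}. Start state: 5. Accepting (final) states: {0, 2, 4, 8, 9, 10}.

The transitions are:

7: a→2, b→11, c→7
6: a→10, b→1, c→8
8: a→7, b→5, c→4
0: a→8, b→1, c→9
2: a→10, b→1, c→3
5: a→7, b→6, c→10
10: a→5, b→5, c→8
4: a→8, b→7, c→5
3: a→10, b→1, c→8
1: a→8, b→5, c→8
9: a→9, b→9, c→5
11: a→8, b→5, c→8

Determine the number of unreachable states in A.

2

BFS from 5 reaches {1, 2, 3, 4, 5, 6, 7, 8, 10, 11}; the 2 state(s) 0, 9 are never visited.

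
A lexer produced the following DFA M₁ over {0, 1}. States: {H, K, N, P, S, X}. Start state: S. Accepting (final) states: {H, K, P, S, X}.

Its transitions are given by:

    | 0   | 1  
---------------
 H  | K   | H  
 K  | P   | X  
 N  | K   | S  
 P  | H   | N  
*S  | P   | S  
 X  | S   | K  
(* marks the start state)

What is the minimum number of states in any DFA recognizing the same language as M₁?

Start with accepting vs non-accepting: {H,K,P,S,X} | {N}.
On input 1, block {H,K,P,S,X} splits into {H,K,S,X} and {P}.
Refine {H,K,S,X} on symbol 0: members go to different blocks, giving {H,X} and {K,S}.
Refine {H,X} on symbol 1: members go to different blocks, giving {X} and {H}.
On input 1, block {K,S} splits into {S} and {K}.
No further refinement is possible. Final partition (6 blocks): {X} | {N} | {P} | {S} | {H} | {K}.

6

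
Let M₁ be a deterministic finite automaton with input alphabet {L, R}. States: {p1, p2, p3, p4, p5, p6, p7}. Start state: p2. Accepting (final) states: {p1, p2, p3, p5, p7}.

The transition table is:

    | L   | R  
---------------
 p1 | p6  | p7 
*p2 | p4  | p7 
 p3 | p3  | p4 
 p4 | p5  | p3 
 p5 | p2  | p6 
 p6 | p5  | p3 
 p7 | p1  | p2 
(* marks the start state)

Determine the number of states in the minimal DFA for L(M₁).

All states are reachable from the start state.
Initial partition by acceptance: {p1,p2,p3,p5,p7} | {p4,p6}.
On input L, block {p1,p2,p3,p5,p7} splits into {p3,p5,p7} and {p1,p2}.
Split {p3,p5,p7} by δ(·,L) → {p5,p7} and {p3}.
On input R, block {p5,p7} splits into {p5} and {p7}.
Stable partition: {p5} | {p4,p6} | {p1,p2} | {p3} | {p7} — 5 equivalence classes.

5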